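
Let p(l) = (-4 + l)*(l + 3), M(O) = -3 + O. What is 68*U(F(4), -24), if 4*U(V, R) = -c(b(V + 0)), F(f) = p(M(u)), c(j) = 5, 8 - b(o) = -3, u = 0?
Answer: -85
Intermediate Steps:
b(o) = 11 (b(o) = 8 - 1*(-3) = 8 + 3 = 11)
p(l) = (-4 + l)*(3 + l)
F(f) = 0 (F(f) = -12 + (-3 + 0)² - (-3 + 0) = -12 + (-3)² - 1*(-3) = -12 + 9 + 3 = 0)
U(V, R) = -5/4 (U(V, R) = (-1*5)/4 = (¼)*(-5) = -5/4)
68*U(F(4), -24) = 68*(-5/4) = -85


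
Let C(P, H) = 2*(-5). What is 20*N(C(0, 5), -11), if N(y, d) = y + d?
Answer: -420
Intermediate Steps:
C(P, H) = -10
N(y, d) = d + y
20*N(C(0, 5), -11) = 20*(-11 - 10) = 20*(-21) = -420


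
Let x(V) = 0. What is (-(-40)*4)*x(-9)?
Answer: 0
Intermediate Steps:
(-(-40)*4)*x(-9) = -(-40)*4*0 = -40*(-4)*0 = 160*0 = 0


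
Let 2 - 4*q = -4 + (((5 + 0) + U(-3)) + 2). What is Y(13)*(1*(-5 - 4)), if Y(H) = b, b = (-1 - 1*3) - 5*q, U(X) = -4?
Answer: 279/4 ≈ 69.750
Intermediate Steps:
q = ¾ (q = ½ - (-4 + (((5 + 0) - 4) + 2))/4 = ½ - (-4 + ((5 - 4) + 2))/4 = ½ - (-4 + (1 + 2))/4 = ½ - (-4 + 3)/4 = ½ - ¼*(-1) = ½ + ¼ = ¾ ≈ 0.75000)
b = -31/4 (b = (-1 - 1*3) - 5*¾ = (-1 - 3) - 15/4 = -4 - 15/4 = -31/4 ≈ -7.7500)
Y(H) = -31/4
Y(13)*(1*(-5 - 4)) = -31*(-5 - 4)/4 = -31*(-9)/4 = -31/4*(-9) = 279/4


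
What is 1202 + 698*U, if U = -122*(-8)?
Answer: 682450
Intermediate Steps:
U = 976
1202 + 698*U = 1202 + 698*976 = 1202 + 681248 = 682450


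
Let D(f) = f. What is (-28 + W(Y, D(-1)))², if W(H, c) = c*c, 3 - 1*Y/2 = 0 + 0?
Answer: 729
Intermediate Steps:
Y = 6 (Y = 6 - 2*(0 + 0) = 6 - 2*0 = 6 + 0 = 6)
W(H, c) = c²
(-28 + W(Y, D(-1)))² = (-28 + (-1)²)² = (-28 + 1)² = (-27)² = 729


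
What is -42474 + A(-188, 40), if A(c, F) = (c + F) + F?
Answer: -42582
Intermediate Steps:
A(c, F) = c + 2*F (A(c, F) = (F + c) + F = c + 2*F)
-42474 + A(-188, 40) = -42474 + (-188 + 2*40) = -42474 + (-188 + 80) = -42474 - 108 = -42582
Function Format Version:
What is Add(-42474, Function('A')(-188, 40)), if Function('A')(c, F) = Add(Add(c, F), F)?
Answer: -42582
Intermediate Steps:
Function('A')(c, F) = Add(c, Mul(2, F)) (Function('A')(c, F) = Add(Add(F, c), F) = Add(c, Mul(2, F)))
Add(-42474, Function('A')(-188, 40)) = Add(-42474, Add(-188, Mul(2, 40))) = Add(-42474, Add(-188, 80)) = Add(-42474, -108) = -42582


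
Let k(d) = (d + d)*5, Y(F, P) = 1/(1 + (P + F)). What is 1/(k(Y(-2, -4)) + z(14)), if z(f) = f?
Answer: 1/12 ≈ 0.083333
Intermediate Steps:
Y(F, P) = 1/(1 + F + P) (Y(F, P) = 1/(1 + (F + P)) = 1/(1 + F + P))
k(d) = 10*d (k(d) = (2*d)*5 = 10*d)
1/(k(Y(-2, -4)) + z(14)) = 1/(10/(1 - 2 - 4) + 14) = 1/(10/(-5) + 14) = 1/(10*(-⅕) + 14) = 1/(-2 + 14) = 1/12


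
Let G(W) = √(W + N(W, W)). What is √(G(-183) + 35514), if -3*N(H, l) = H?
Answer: √(35514 + I*√122) ≈ 188.45 + 0.029*I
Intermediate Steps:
N(H, l) = -H/3
G(W) = √6*√W/3 (G(W) = √(W - W/3) = √(2*W/3) = √6*√W/3)
√(G(-183) + 35514) = √(√6*√(-183)/3 + 35514) = √(√6*(I*√183)/3 + 35514) = √(I*√122 + 35514) = √(35514 + I*√122)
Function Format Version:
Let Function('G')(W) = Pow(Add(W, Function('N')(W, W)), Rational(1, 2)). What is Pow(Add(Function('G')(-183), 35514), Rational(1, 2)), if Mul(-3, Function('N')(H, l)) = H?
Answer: Pow(Add(35514, Mul(I, Pow(122, Rational(1, 2)))), Rational(1, 2)) ≈ Add(188.45, Mul(0.029, I))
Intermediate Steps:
Function('N')(H, l) = Mul(Rational(-1, 3), H)
Function('G')(W) = Mul(Rational(1, 3), Pow(6, Rational(1, 2)), Pow(W, Rational(1, 2))) (Function('G')(W) = Pow(Add(W, Mul(Rational(-1, 3), W)), Rational(1, 2)) = Pow(Mul(Rational(2, 3), W), Rational(1, 2)) = Mul(Rational(1, 3), Pow(6, Rational(1, 2)), Pow(W, Rational(1, 2))))
Pow(Add(Function('G')(-183), 35514), Rational(1, 2)) = Pow(Add(Mul(Rational(1, 3), Pow(6, Rational(1, 2)), Pow(-183, Rational(1, 2))), 35514), Rational(1, 2)) = Pow(Add(Mul(Rational(1, 3), Pow(6, Rational(1, 2)), Mul(I, Pow(183, Rational(1, 2)))), 35514), Rational(1, 2)) = Pow(Add(Mul(I, Pow(122, Rational(1, 2))), 35514), Rational(1, 2)) = Pow(Add(35514, Mul(I, Pow(122, Rational(1, 2)))), Rational(1, 2))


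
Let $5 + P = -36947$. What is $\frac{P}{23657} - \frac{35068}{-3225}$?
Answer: $\frac{710433476}{76293825} \approx 9.3118$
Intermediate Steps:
$P = -36952$ ($P = -5 - 36947 = -36952$)
$\frac{P}{23657} - \frac{35068}{-3225} = - \frac{36952}{23657} - \frac{35068}{-3225} = \left(-36952\right) \frac{1}{23657} - - \frac{35068}{3225} = - \frac{36952}{23657} + \frac{35068}{3225} = \frac{710433476}{76293825}$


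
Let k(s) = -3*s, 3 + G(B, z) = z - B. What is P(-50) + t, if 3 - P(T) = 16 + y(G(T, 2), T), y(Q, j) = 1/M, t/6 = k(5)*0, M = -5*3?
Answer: -194/15 ≈ -12.933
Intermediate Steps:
M = -15
G(B, z) = -3 + z - B (G(B, z) = -3 + (z - B) = -3 + z - B)
t = 0 (t = 6*(-3*5*0) = 6*(-15*0) = 6*0 = 0)
y(Q, j) = -1/15 (y(Q, j) = 1/(-15) = -1/15)
P(T) = -194/15 (P(T) = 3 - (16 - 1/15) = 3 - 1*239/15 = 3 - 239/15 = -194/15)
P(-50) + t = -194/15 + 0 = -194/15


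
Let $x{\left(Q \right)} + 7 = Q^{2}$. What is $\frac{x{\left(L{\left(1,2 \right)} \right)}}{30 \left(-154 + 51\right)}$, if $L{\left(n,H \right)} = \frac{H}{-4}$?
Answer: $\frac{9}{4120} \approx 0.0021845$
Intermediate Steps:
$L{\left(n,H \right)} = - \frac{H}{4}$ ($L{\left(n,H \right)} = H \left(- \frac{1}{4}\right) = - \frac{H}{4}$)
$x{\left(Q \right)} = -7 + Q^{2}$
$\frac{x{\left(L{\left(1,2 \right)} \right)}}{30 \left(-154 + 51\right)} = \frac{-7 + \left(\left(- \frac{1}{4}\right) 2\right)^{2}}{30 \left(-154 + 51\right)} = \frac{-7 + \left(- \frac{1}{2}\right)^{2}}{30 \left(-103\right)} = \frac{-7 + \frac{1}{4}}{-3090} = \left(- \frac{27}{4}\right) \left(- \frac{1}{3090}\right) = \frac{9}{4120}$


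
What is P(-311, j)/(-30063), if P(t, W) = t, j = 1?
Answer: 311/30063 ≈ 0.010345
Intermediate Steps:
P(-311, j)/(-30063) = -311/(-30063) = -311*(-1/30063) = 311/30063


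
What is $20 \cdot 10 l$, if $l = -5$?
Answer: $-1000$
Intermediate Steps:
$20 \cdot 10 l = 20 \cdot 10 \left(-5\right) = 200 \left(-5\right) = -1000$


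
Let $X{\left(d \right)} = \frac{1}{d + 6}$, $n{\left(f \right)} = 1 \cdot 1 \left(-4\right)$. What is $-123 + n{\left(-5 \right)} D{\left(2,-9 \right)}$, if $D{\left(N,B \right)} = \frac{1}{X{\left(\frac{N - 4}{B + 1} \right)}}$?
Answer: $-148$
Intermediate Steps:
$n{\left(f \right)} = -4$ ($n{\left(f \right)} = 1 \left(-4\right) = -4$)
$X{\left(d \right)} = \frac{1}{6 + d}$
$D{\left(N,B \right)} = 6 + \frac{-4 + N}{1 + B}$ ($D{\left(N,B \right)} = \frac{1}{\frac{1}{6 + \frac{N - 4}{B + 1}}} = \frac{1}{\frac{1}{6 + \frac{-4 + N}{1 + B}}} = 6 + \frac{-4 + N}{1 + B}$)
$-123 + n{\left(-5 \right)} D{\left(2,-9 \right)} = -123 - 4 \frac{2 + 2 + 6 \left(-9\right)}{1 - 9} = -123 - 4 \frac{2 + 2 - 54}{-8} = -123 - 4 \left(\left(- \frac{1}{8}\right) \left(-50\right)\right) = -123 - 25 = -148$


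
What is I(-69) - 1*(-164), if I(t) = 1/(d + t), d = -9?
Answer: 12791/78 ≈ 163.99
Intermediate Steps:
I(t) = 1/(-9 + t)
I(-69) - 1*(-164) = 1/(-9 - 69) - 1*(-164) = 1/(-78) + 164 = -1/78 + 164 = 12791/78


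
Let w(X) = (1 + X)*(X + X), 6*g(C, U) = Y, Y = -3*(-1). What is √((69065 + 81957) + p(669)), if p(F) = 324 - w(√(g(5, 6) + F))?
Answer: √(150007 - √2678) ≈ 387.24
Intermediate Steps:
Y = 3
g(C, U) = ½ (g(C, U) = (⅙)*3 = ½)
w(X) = 2*X*(1 + X) (w(X) = (1 + X)*(2*X) = 2*X*(1 + X))
p(F) = 324 - 2*√(½ + F)*(1 + √(½ + F))
√((69065 + 81957) + p(669)) = √((69065 + 81957) + (323 - √(2 + 4*669) - 2*669)) = √(151022 + (323 - √(2 + 2676) - 1338)) = √(151022 + (323 - √2678 - 1338)) = √(151022 + (-1015 - √2678)) = √(150007 - √2678)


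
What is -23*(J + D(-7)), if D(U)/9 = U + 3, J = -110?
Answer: 3358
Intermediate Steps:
D(U) = 27 + 9*U (D(U) = 9*(U + 3) = 9*(3 + U) = 27 + 9*U)
-23*(J + D(-7)) = -23*(-110 + (27 + 9*(-7))) = -23*(-110 + (27 - 63)) = -23*(-110 - 36) = -23*(-146) = 3358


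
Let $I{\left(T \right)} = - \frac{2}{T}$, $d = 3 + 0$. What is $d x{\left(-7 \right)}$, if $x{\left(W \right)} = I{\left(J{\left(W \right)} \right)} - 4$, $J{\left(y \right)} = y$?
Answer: $- \frac{78}{7} \approx -11.143$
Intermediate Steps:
$d = 3$
$x{\left(W \right)} = -4 - \frac{2}{W}$ ($x{\left(W \right)} = - \frac{2}{W} - 4 = -4 - \frac{2}{W}$)
$d x{\left(-7 \right)} = 3 \left(-4 - \frac{2}{-7}\right) = 3 \left(-4 - - \frac{2}{7}\right) = 3 \left(-4 + \frac{2}{7}\right) = 3 \left(- \frac{26}{7}\right) = - \frac{78}{7}$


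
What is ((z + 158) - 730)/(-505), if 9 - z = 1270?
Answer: 1833/505 ≈ 3.6297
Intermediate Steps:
z = -1261 (z = 9 - 1*1270 = 9 - 1270 = -1261)
((z + 158) - 730)/(-505) = ((-1261 + 158) - 730)/(-505) = (-1103 - 730)*(-1/505) = -1833*(-1/505) = 1833/505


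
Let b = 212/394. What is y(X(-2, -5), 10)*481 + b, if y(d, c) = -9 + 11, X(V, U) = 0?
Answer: 189620/197 ≈ 962.54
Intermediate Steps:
y(d, c) = 2
b = 106/197 (b = 212*(1/394) = 106/197 ≈ 0.53807)
y(X(-2, -5), 10)*481 + b = 2*481 + 106/197 = 962 + 106/197 = 189620/197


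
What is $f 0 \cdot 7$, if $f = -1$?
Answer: $0$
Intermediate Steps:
$f 0 \cdot 7 = \left(-1\right) 0 \cdot 7 = 0 \cdot 7 = 0$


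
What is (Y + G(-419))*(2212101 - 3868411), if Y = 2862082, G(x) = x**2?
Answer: -5031278477330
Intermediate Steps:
(Y + G(-419))*(2212101 - 3868411) = (2862082 + (-419)**2)*(2212101 - 3868411) = (2862082 + 175561)*(-1656310) = 3037643*(-1656310) = -5031278477330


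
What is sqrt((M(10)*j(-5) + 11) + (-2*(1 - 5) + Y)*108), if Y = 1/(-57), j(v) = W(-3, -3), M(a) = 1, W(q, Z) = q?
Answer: 2*sqrt(78527)/19 ≈ 29.498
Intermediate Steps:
j(v) = -3
Y = -1/57 ≈ -0.017544
sqrt((M(10)*j(-5) + 11) + (-2*(1 - 5) + Y)*108) = sqrt((1*(-3) + 11) + (-2*(1 - 5) - 1/57)*108) = sqrt((-3 + 11) + (-2*(-4) - 1/57)*108) = sqrt(8 + (8 - 1/57)*108) = sqrt(8 + (455/57)*108) = sqrt(8 + 16380/19) = sqrt(16532/19) = 2*sqrt(78527)/19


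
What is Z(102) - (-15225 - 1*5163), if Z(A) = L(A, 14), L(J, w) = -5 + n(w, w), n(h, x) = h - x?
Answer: 20383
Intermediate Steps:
L(J, w) = -5 (L(J, w) = -5 + (w - w) = -5 + 0 = -5)
Z(A) = -5
Z(102) - (-15225 - 1*5163) = -5 - (-15225 - 1*5163) = -5 - (-15225 - 5163) = -5 - 1*(-20388) = -5 + 20388 = 20383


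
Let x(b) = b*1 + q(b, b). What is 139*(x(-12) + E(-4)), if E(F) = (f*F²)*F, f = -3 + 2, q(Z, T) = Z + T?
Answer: 3892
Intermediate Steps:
q(Z, T) = T + Z
f = -1
x(b) = 3*b (x(b) = b*1 + (b + b) = b + 2*b = 3*b)
E(F) = -F³ (E(F) = (-F²)*F = -F³)
139*(x(-12) + E(-4)) = 139*(3*(-12) - 1*(-4)³) = 139*(-36 - 1*(-64)) = 139*(-36 + 64) = 139*28 = 3892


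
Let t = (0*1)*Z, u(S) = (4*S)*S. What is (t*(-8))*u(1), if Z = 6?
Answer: 0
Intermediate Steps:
u(S) = 4*S**2
t = 0 (t = (0*1)*6 = 0*6 = 0)
(t*(-8))*u(1) = (0*(-8))*(4*1**2) = 0*(4*1) = 0*4 = 0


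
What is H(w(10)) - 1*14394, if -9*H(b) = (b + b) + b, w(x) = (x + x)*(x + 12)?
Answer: -43622/3 ≈ -14541.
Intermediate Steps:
w(x) = 2*x*(12 + x) (w(x) = (2*x)*(12 + x) = 2*x*(12 + x))
H(b) = -b/3 (H(b) = -((b + b) + b)/9 = -(2*b + b)/9 = -b/3)
H(w(10)) - 1*14394 = -2*10*(12 + 10)/3 - 1*14394 = -2*10*22/3 - 14394 = -⅓*440 - 14394 = -440/3 - 14394 = -43622/3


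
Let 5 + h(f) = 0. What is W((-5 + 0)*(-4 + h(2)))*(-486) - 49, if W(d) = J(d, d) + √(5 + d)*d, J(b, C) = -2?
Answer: 923 - 109350*√2 ≈ -1.5372e+5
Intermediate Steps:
h(f) = -5 (h(f) = -5 + 0 = -5)
W(d) = -2 + d*√(5 + d) (W(d) = -2 + √(5 + d)*d = -2 + d*√(5 + d))
W((-5 + 0)*(-4 + h(2)))*(-486) - 49 = (-2 + ((-5 + 0)*(-4 - 5))*√(5 + (-5 + 0)*(-4 - 5)))*(-486) - 49 = (-2 + (-5*(-9))*√(5 - 5*(-9)))*(-486) - 49 = (-2 + 45*√(5 + 45))*(-486) - 49 = (-2 + 45*√50)*(-486) - 49 = (-2 + 45*(5*√2))*(-486) - 49 = (-2 + 225*√2)*(-486) - 49 = (972 - 109350*√2) - 49 = 923 - 109350*√2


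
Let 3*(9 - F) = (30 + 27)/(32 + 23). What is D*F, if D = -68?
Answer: -32368/55 ≈ -588.51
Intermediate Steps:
F = 476/55 (F = 9 - (30 + 27)/(3*(32 + 23)) = 9 - 19/55 = 476/55 ≈ 8.6545)
D*F = -68*476/55 = -32368/55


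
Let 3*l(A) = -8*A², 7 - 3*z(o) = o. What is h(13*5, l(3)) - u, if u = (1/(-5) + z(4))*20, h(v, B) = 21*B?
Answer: -520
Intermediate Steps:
z(o) = 7/3 - o/3
l(A) = -8*A²/3 (l(A) = (-8*A²)/3 = -8*A²/3)
u = 16 (u = (1/(-5) + (7/3 - ⅓*4))*20 = (-⅕ + (7/3 - 4/3))*20 = (-⅕ + 1)*20 = (⅘)*20 = 16)
h(13*5, l(3)) - u = 21*(-8/3*3²) - 1*16 = 21*(-8/3*9) - 16 = 21*(-24) - 16 = -504 - 16 = -520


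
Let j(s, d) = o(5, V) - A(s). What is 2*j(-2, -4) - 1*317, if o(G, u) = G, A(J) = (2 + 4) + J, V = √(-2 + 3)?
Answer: -315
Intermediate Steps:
V = 1 (V = √1 = 1)
A(J) = 6 + J
j(s, d) = -1 - s (j(s, d) = 5 - (6 + s) = 5 + (-6 - s) = -1 - s)
2*j(-2, -4) - 1*317 = 2*(-1 - 1*(-2)) - 1*317 = 2*(-1 + 2) - 317 = 2*1 - 317 = 2 - 317 = -315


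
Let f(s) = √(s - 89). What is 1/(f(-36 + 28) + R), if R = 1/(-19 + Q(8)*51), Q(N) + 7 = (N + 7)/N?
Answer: -17944/488011817 - 5031049*I*√97/488011817 ≈ -3.677e-5 - 0.10153*I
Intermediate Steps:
f(s) = √(-89 + s)
Q(N) = -7 + (7 + N)/N (Q(N) = -7 + (N + 7)/N = -7 + (7 + N)/N)
R = -8/2243 (R = 1/(-19 + (-6 + 7/8)*51) = 1/(-19 - 41/8*51) = 1/(-19 - 2091/8) = 1/(-2243/8) = -8/2243 ≈ -0.0035667)
1/(f(-36 + 28) + R) = 1/(√(-89 + (-36 + 28)) - 8/2243) = 1/(√(-89 - 8) - 8/2243) = 1/(√(-97) - 8/2243) = 1/(I*√97 - 8/2243) = 1/(-8/2243 + I*√97)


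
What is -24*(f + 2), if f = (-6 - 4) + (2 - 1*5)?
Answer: 264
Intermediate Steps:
f = -13 (f = -10 + (2 - 5) = -10 - 3 = -13)
-24*(f + 2) = -24*(-13 + 2) = -24*(-11) = 264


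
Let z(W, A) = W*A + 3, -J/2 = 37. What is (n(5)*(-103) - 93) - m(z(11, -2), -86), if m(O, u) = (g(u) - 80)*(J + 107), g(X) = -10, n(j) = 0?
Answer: 2877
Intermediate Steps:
J = -74 (J = -2*37 = -74)
z(W, A) = 3 + A*W (z(W, A) = A*W + 3 = 3 + A*W)
m(O, u) = -2970 (m(O, u) = (-10 - 80)*(-74 + 107) = -90*33 = -2970)
(n(5)*(-103) - 93) - m(z(11, -2), -86) = (0*(-103) - 93) - 1*(-2970) = (0 - 93) + 2970 = -93 + 2970 = 2877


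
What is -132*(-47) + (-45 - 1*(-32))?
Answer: 6191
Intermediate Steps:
-132*(-47) + (-45 - 1*(-32)) = 6204 + (-45 + 32) = 6204 - 13 = 6191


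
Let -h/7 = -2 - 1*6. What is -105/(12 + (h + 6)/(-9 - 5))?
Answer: -735/53 ≈ -13.868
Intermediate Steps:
h = 56 (h = -7*(-2 - 1*6) = -7*(-2 - 6) = -7*(-8) = 56)
-105/(12 + (h + 6)/(-9 - 5)) = -105/(12 + (56 + 6)/(-9 - 5)) = -105/(12 + 62/(-14)) = -105/(12 + 62*(-1/14)) = -105/(12 - 31/7) = -105/(53/7) = (7/53)*(-105) = -735/53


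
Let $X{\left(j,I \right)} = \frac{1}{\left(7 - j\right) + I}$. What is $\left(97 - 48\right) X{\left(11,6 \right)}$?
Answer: $\frac{49}{2} \approx 24.5$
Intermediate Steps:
$X{\left(j,I \right)} = \frac{1}{7 + I - j}$
$\left(97 - 48\right) X{\left(11,6 \right)} = \frac{97 - 48}{7 + 6 - 11} = \frac{49}{7 + 6 - 11} = \frac{49}{2}$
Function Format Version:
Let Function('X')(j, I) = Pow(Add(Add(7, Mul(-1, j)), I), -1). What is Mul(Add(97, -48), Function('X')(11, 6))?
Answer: Rational(49, 2) ≈ 24.500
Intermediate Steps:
Function('X')(j, I) = Pow(Add(7, I, Mul(-1, j)), -1)
Mul(Add(97, -48), Function('X')(11, 6)) = Mul(Add(97, -48), Pow(Add(7, 6, Mul(-1, 11)), -1)) = Mul(49, Pow(Add(7, 6, -11), -1)) = Mul(49, Pow(2, -1)) = Mul(49, Rational(1, 2)) = Rational(49, 2)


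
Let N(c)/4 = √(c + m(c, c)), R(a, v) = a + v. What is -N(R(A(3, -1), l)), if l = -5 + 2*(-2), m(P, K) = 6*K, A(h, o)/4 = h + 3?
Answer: -4*√105 ≈ -40.988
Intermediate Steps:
A(h, o) = 12 + 4*h (A(h, o) = 4*(h + 3) = 4*(3 + h) = 12 + 4*h)
l = -9 (l = -5 - 4 = -9)
N(c) = 4*√7*√c (N(c) = 4*√(c + 6*c) = 4*√(7*c) = 4*(√7*√c) = 4*√7*√c)
-N(R(A(3, -1), l)) = -4*√7*√((12 + 4*3) - 9) = -4*√7*√((12 + 12) - 9) = -4*√7*√(24 - 9) = -4*√7*√15 = -4*√105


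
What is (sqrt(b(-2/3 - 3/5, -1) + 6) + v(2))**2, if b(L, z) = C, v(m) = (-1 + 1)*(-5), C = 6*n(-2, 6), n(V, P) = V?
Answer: -6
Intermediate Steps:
C = -12 (C = 6*(-2) = -12)
v(m) = 0 (v(m) = 0*(-5) = 0)
b(L, z) = -12
(sqrt(b(-2/3 - 3/5, -1) + 6) + v(2))**2 = (sqrt(-12 + 6) + 0)**2 = (sqrt(-6) + 0)**2 = (I*sqrt(6) + 0)**2 = (I*sqrt(6))**2 = -6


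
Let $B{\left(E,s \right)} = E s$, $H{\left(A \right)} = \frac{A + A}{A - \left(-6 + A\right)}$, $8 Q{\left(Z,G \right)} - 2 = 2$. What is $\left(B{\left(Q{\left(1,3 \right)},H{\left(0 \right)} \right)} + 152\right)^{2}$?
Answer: $23104$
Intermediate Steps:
$Q{\left(Z,G \right)} = \frac{1}{2}$ ($Q{\left(Z,G \right)} = \frac{1}{4} + \frac{1}{8} \cdot 2 = \frac{1}{4} + \frac{1}{4} = \frac{1}{2}$)
$H{\left(A \right)} = \frac{A}{3}$ ($H{\left(A \right)} = \frac{2 A}{6} = 2 A \frac{1}{6} = \frac{A}{3}$)
$\left(B{\left(Q{\left(1,3 \right)},H{\left(0 \right)} \right)} + 152\right)^{2} = \left(\frac{\frac{1}{3} \cdot 0}{2} + 152\right)^{2} = \left(\frac{1}{2} \cdot 0 + 152\right)^{2} = \left(0 + 152\right)^{2} = 152^{2} = 23104$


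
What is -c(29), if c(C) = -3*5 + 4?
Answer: 11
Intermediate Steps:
c(C) = -11 (c(C) = -15 + 4 = -11)
-c(29) = -1*(-11) = 11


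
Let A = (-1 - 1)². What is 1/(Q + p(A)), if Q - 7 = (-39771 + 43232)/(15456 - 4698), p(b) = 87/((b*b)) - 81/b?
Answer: -86064/644687 ≈ -0.13350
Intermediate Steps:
A = 4 (A = (-2)² = 4)
p(b) = -81/b + 87/b² (p(b) = 87/(b²) - 81/b = 87/b² - 81/b = -81/b + 87/b²)
Q = 78767/10758 (Q = 7 + (-39771 + 43232)/(15456 - 4698) = 7 + 3461/10758 = 78767/10758 ≈ 7.3217)
1/(Q + p(A)) = 1/(78767/10758 + 3*(29 - 27*4)/4²) = 1/(78767/10758 + 3*(1/16)*(29 - 108)) = 1/(78767/10758 + 3*(1/16)*(-79)) = 1/(78767/10758 - 237/16) = 1/(-644687/86064) = -86064/644687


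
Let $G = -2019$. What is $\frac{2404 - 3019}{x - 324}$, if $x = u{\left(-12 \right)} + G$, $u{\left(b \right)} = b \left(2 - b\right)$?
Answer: $\frac{205}{837} \approx 0.24492$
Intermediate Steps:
$x = -2187$ ($x = - 12 \left(2 - -12\right) - 2019 = - 12 \left(2 + 12\right) - 2019 = \left(-12\right) 14 - 2019 = -168 - 2019 = -2187$)
$\frac{2404 - 3019}{x - 324} = \frac{2404 - 3019}{-2187 - 324} = - \frac{615}{-2511} = \left(-615\right) \left(- \frac{1}{2511}\right) = \frac{205}{837}$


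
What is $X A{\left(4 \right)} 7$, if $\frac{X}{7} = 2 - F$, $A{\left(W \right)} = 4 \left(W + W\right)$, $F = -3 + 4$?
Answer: $1568$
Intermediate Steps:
$F = 1$
$A{\left(W \right)} = 8 W$ ($A{\left(W \right)} = 4 \cdot 2 W = 8 W$)
$X = 7$ ($X = 7 \left(2 - 1\right) = 7 \cdot 1 = 7$)
$X A{\left(4 \right)} 7 = 7 \cdot 8 \cdot 4 \cdot 7 = 7 \cdot 32 \cdot 7 = 224 \cdot 7 = 1568$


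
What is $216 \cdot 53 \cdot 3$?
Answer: $34344$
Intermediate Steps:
$216 \cdot 53 \cdot 3 = 216 \cdot 159 = 34344$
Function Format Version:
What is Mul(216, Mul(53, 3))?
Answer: 34344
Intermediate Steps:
Mul(216, Mul(53, 3)) = Mul(216, 159) = 34344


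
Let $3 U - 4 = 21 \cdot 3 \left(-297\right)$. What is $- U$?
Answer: $\frac{18707}{3} \approx 6235.7$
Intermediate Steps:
$U = - \frac{18707}{3}$ ($U = \frac{4}{3} + \frac{21 \cdot 3 \left(-297\right)}{3} = \frac{4}{3} + \frac{21 \left(-891\right)}{3} = \frac{4}{3} + \frac{1}{3} \left(-18711\right) = \frac{4}{3} - 6237 = - \frac{18707}{3} \approx -6235.7$)
$- U = \left(-1\right) \left(- \frac{18707}{3}\right) = \frac{18707}{3}$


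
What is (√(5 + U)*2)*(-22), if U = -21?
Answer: -176*I ≈ -176.0*I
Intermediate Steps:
(√(5 + U)*2)*(-22) = (√(5 - 21)*2)*(-22) = (√(-16)*2)*(-22) = ((4*I)*2)*(-22) = (8*I)*(-22) = -176*I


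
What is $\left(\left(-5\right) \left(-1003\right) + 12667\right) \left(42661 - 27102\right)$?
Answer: $275114238$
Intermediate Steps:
$\left(\left(-5\right) \left(-1003\right) + 12667\right) \left(42661 - 27102\right) = \left(5015 + 12667\right) 15559 = 17682 \cdot 15559 = 275114238$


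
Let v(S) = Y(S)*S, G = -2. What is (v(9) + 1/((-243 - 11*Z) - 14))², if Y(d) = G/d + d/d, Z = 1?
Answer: 3515625/71824 ≈ 48.948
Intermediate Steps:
Y(d) = 1 - 2/d (Y(d) = -2/d + d/d = -2/d + 1 = 1 - 2/d)
v(S) = -2 + S (v(S) = ((-2 + S)/S)*S = -2 + S)
(v(9) + 1/((-243 - 11*Z) - 14))² = ((-2 + 9) + 1/((-243 - 11*1) - 14))² = (7 + 1/((-243 - 11) - 14))² = (7 + 1/(-254 - 14))² = (7 + 1/(-268))² = (7 - 1/268)² = (1875/268)² = 3515625/71824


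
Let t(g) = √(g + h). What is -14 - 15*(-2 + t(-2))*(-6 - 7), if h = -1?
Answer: -404 + 195*I*√3 ≈ -404.0 + 337.75*I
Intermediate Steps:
t(g) = √(-1 + g) (t(g) = √(g - 1) = √(-1 + g))
-14 - 15*(-2 + t(-2))*(-6 - 7) = -14 - 15*(-2 + √(-1 - 2))*(-6 - 7) = -14 - 15*(-2 + √(-3))*(-13) = -14 - 15*(-2 + I*√3)*(-13) = -14 - 15*(26 - 13*I*√3) = -14 + (-390 + 195*I*√3) = -404 + 195*I*√3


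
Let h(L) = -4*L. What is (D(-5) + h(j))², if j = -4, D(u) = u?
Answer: 121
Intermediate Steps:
(D(-5) + h(j))² = (-5 - 4*(-4))² = (-5 + 16)² = 11² = 121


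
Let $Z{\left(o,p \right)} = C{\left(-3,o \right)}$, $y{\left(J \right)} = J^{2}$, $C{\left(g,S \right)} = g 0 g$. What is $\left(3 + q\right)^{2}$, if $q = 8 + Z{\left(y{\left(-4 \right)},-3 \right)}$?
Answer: $121$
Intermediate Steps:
$C{\left(g,S \right)} = 0$ ($C{\left(g,S \right)} = 0 g = 0$)
$Z{\left(o,p \right)} = 0$
$q = 8$ ($q = 8 + 0 = 8$)
$\left(3 + q\right)^{2} = \left(3 + 8\right)^{2} = 11^{2} = 121$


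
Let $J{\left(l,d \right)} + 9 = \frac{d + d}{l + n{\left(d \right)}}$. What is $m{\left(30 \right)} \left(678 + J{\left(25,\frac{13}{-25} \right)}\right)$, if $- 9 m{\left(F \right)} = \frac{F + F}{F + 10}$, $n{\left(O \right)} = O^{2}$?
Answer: $- \frac{2641384}{23691} \approx -111.49$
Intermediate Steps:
$J{\left(l,d \right)} = -9 + \frac{2 d}{l + d^{2}}$ ($J{\left(l,d \right)} = -9 + \frac{d + d}{l + d^{2}} = -9 + \frac{2 d}{l + d^{2}}$)
$m{\left(F \right)} = - \frac{2 F}{9 \left(10 + F\right)}$ ($m{\left(F \right)} = - \frac{\left(F + F\right) \frac{1}{F + 10}}{9} = - \frac{2 F \frac{1}{10 + F}}{9} = - \frac{2 F}{9 \left(10 + F\right)}$)
$m{\left(30 \right)} \left(678 + J{\left(25,\frac{13}{-25} \right)}\right) = \left(-2\right) 30 \frac{1}{90 + 9 \cdot 30} \left(678 + \frac{\left(-9\right) 25 - 9 \left(\frac{13}{-25}\right)^{2} + 2 \frac{13}{-25}}{25 + \left(\frac{13}{-25}\right)^{2}}\right) = \left(-2\right) 30 \frac{1}{90 + 270} \left(678 + \frac{-225 - 9 \left(13 \left(- \frac{1}{25}\right)\right)^{2} + 2 \cdot 13 \left(- \frac{1}{25}\right)}{25 + \left(13 \left(- \frac{1}{25}\right)\right)^{2}}\right) = \left(-2\right) 30 \cdot \frac{1}{360} \left(678 + \frac{-225 - 9 \left(- \frac{13}{25}\right)^{2} + 2 \left(- \frac{13}{25}\right)}{25 + \left(- \frac{13}{25}\right)^{2}}\right) = \left(-2\right) 30 \cdot \frac{1}{360} \left(678 + \frac{-225 - \frac{1521}{625} - \frac{26}{25}}{25 + \frac{169}{625}}\right) = - \frac{678 + \frac{-225 - \frac{1521}{625} - \frac{26}{25}}{\frac{15794}{625}}}{6} = - \frac{678 + \frac{625}{15794} \left(- \frac{142796}{625}\right)}{6} = - \frac{678 - \frac{71398}{7897}}{6} = \left(- \frac{1}{6}\right) \frac{5282768}{7897} = - \frac{2641384}{23691}$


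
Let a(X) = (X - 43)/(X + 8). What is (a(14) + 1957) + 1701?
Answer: 80447/22 ≈ 3656.7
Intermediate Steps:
a(X) = (-43 + X)/(8 + X)
(a(14) + 1957) + 1701 = ((-43 + 14)/(8 + 14) + 1957) + 1701 = (-29/22 + 1957) + 1701 = 43025/22 + 1701 = 80447/22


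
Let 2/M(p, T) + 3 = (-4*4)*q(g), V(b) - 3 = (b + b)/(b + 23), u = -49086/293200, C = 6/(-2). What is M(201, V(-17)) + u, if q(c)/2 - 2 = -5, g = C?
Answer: -1989299/13633800 ≈ -0.14591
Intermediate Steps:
C = -3 (C = 6*(-½) = -3)
g = -3
u = -24543/146600 (u = -49086*1/293200 = -24543/146600 ≈ -0.16741)
V(b) = 3 + 2*b/(23 + b) (V(b) = 3 + (b + b)/(b + 23) = 3 + (2*b)/(23 + b) = 3 + 2*b/(23 + b))
q(c) = -6 (q(c) = 4 + 2*(-5) = 4 - 10 = -6)
M(p, T) = 2/93 (M(p, T) = 2/(-3 - 4*4*(-6)) = 2/(-3 - 16*(-6)) = 2/(-3 + 96) = 2/93)
M(201, V(-17)) + u = 2/93 - 24543/146600 = -1989299/13633800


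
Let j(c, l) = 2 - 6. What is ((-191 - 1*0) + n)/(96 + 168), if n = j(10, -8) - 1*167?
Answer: -181/132 ≈ -1.3712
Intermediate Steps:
j(c, l) = -4
n = -171 (n = -4 - 1*167 = -4 - 167 = -171)
((-191 - 1*0) + n)/(96 + 168) = ((-191 - 1*0) - 171)/(96 + 168) = ((-191 + 0) - 171)/264 = (-191 - 171)*(1/264) = -362*1/264 = -181/132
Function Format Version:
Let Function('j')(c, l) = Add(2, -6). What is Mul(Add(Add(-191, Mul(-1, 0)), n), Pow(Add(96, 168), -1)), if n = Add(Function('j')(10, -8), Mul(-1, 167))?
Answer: Rational(-181, 132) ≈ -1.3712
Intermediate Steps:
Function('j')(c, l) = -4
n = -171 (n = Add(-4, Mul(-1, 167)) = Add(-4, -167) = -171)
Mul(Add(Add(-191, Mul(-1, 0)), n), Pow(Add(96, 168), -1)) = Mul(Add(Add(-191, Mul(-1, 0)), -171), Pow(Add(96, 168), -1)) = Mul(Add(Add(-191, 0), -171), Pow(264, -1)) = Mul(Add(-191, -171), Rational(1, 264)) = Mul(-362, Rational(1, 264)) = Rational(-181, 132)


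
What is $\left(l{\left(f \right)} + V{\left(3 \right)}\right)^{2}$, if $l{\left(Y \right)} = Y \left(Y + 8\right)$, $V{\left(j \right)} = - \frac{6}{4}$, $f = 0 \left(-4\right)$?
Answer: $\frac{9}{4} \approx 2.25$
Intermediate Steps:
$f = 0$
$V{\left(j \right)} = - \frac{3}{2}$ ($V{\left(j \right)} = \left(-6\right) \frac{1}{4} = - \frac{3}{2}$)
$l{\left(Y \right)} = Y \left(8 + Y\right)$
$\left(l{\left(f \right)} + V{\left(3 \right)}\right)^{2} = \left(0 \left(8 + 0\right) - \frac{3}{2}\right)^{2} = \left(0 \cdot 8 - \frac{3}{2}\right)^{2} = \left(0 - \frac{3}{2}\right)^{2} = \left(- \frac{3}{2}\right)^{2} = \frac{9}{4}$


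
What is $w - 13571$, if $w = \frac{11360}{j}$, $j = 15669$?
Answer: $- \frac{212632639}{15669} \approx -13570.0$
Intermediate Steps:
$w = \frac{11360}{15669} \approx 0.725$
$w - 13571 = \frac{11360}{15669} - 13571 = - \frac{212632639}{15669}$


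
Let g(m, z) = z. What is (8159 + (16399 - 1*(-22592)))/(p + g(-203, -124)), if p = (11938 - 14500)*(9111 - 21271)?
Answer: 23575/15576898 ≈ 0.0015135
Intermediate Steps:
p = 31153920 (p = -2562*(-12160) = 31153920)
(8159 + (16399 - 1*(-22592)))/(p + g(-203, -124)) = (8159 + (16399 - 1*(-22592)))/(31153920 - 124) = (8159 + (16399 + 22592))/31153796 = (8159 + 38991)*(1/31153796) = 47150*(1/31153796) = 23575/15576898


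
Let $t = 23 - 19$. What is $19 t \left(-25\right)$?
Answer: $-1900$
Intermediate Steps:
$t = 4$ ($t = 23 - 19 = 4$)
$19 t \left(-25\right) = 19 \cdot 4 \left(-25\right) = 76 \left(-25\right) = -1900$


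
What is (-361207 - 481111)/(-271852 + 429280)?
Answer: -421159/78714 ≈ -5.3505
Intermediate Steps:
(-361207 - 481111)/(-271852 + 429280) = -842318/157428 = -842318*1/157428 = -421159/78714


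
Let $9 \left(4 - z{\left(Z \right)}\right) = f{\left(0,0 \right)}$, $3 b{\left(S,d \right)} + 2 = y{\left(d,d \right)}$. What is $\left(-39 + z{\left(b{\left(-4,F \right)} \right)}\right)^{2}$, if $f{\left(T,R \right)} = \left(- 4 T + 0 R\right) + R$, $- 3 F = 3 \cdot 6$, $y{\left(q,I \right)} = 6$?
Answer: $1225$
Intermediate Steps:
$F = -6$ ($F = - \frac{3 \cdot 6}{3} = \left(- \frac{1}{3}\right) 18 = -6$)
$b{\left(S,d \right)} = \frac{4}{3}$ ($b{\left(S,d \right)} = - \frac{2}{3} + \frac{1}{3} \cdot 6 = - \frac{2}{3} + 2 = \frac{4}{3}$)
$f{\left(T,R \right)} = R - 4 T$ ($f{\left(T,R \right)} = \left(- 4 T + 0\right) + R = - 4 T + R = R - 4 T$)
$z{\left(Z \right)} = 4$ ($z{\left(Z \right)} = 4 - \frac{0 - 0}{9} = 4 - \frac{0 + 0}{9} = 4 - 0 = 4 + 0 = 4$)
$\left(-39 + z{\left(b{\left(-4,F \right)} \right)}\right)^{2} = \left(-39 + 4\right)^{2} = \left(-35\right)^{2} = 1225$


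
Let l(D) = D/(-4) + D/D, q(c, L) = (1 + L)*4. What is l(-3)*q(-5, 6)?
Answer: 49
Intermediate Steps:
q(c, L) = 4 + 4*L
l(D) = 1 - D/4 (l(D) = D*(-¼) + 1 = -D/4 + 1 = 1 - D/4)
l(-3)*q(-5, 6) = (1 - ¼*(-3))*(4 + 4*6) = (1 + ¾)*(4 + 24) = (7/4)*28 = 49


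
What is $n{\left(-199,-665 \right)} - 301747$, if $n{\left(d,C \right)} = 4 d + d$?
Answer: $-302742$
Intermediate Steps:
$n{\left(d,C \right)} = 5 d$
$n{\left(-199,-665 \right)} - 301747 = 5 \left(-199\right) - 301747 = -995 - 301747 = -302742$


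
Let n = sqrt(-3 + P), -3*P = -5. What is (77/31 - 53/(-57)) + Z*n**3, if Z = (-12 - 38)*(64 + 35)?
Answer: 6032/1767 + 4400*I*sqrt(3) ≈ 3.4137 + 7621.0*I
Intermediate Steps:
P = 5/3 (P = -1/3*(-5) = 5/3 ≈ 1.6667)
Z = -4950 (Z = -50*99 = -4950)
n = 2*I*sqrt(3)/3 (n = sqrt(-3 + 5/3) = sqrt(-4/3) = 2*I*sqrt(3)/3 ≈ 1.1547*I)
(77/31 - 53/(-57)) + Z*n**3 = (77/31 - 53/(-57)) - 4950*(-8*I*sqrt(3)/9) = (77*(1/31) - 53*(-1/57)) - (-4400)*I*sqrt(3) = (77/31 + 53/57) + 4400*I*sqrt(3) = 6032/1767 + 4400*I*sqrt(3)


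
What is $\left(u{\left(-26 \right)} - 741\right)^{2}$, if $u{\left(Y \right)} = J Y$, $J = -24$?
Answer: $13689$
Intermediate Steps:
$u{\left(Y \right)} = - 24 Y$
$\left(u{\left(-26 \right)} - 741\right)^{2} = \left(\left(-24\right) \left(-26\right) - 741\right)^{2} = \left(624 - 741\right)^{2} = \left(-117\right)^{2} = 13689$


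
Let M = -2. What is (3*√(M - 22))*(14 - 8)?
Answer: 36*I*√6 ≈ 88.182*I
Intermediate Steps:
(3*√(M - 22))*(14 - 8) = (3*√(-2 - 22))*(14 - 8) = (3*√(-24))*6 = (3*(2*I*√6))*6 = (6*I*√6)*6 = 36*I*√6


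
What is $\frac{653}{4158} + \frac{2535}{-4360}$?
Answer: $- \frac{769345}{1812888} \approx -0.42438$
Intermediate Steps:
$\frac{653}{4158} + \frac{2535}{-4360} = 653 \cdot \frac{1}{4158} + 2535 \left(- \frac{1}{4360}\right) = \frac{653}{4158} - \frac{507}{872} = - \frac{769345}{1812888}$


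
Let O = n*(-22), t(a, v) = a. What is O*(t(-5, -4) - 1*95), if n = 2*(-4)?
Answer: -17600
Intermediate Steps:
n = -8
O = 176 (O = -8*(-22) = 176)
O*(t(-5, -4) - 1*95) = 176*(-5 - 1*95) = 176*(-5 - 95) = 176*(-100) = -17600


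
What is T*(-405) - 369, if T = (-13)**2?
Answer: -68814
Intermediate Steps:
T = 169
T*(-405) - 369 = 169*(-405) - 369 = -68445 - 369 = -68814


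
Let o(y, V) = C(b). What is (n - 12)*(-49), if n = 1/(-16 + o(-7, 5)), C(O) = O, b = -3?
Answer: 11221/19 ≈ 590.58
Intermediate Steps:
o(y, V) = -3
n = -1/19 (n = 1/(-16 - 3) = 1/(-19) = -1/19 ≈ -0.052632)
(n - 12)*(-49) = (-1/19 - 12)*(-49) = -229/19*(-49) = 11221/19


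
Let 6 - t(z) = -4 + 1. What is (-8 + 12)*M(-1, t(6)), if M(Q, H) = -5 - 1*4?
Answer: -36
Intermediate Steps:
t(z) = 9 (t(z) = 6 - (-4 + 1) = 6 - 1*(-3) = 6 + 3 = 9)
M(Q, H) = -9 (M(Q, H) = -5 - 4 = -9)
(-8 + 12)*M(-1, t(6)) = (-8 + 12)*(-9) = 4*(-9) = -36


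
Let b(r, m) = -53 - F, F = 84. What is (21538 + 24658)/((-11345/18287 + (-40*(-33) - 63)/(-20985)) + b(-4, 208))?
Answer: -5909279832740/17611726933 ≈ -335.53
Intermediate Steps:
b(r, m) = -137 (b(r, m) = -53 - 1*84 = -53 - 84 = -137)
(21538 + 24658)/((-11345/18287 + (-40*(-33) - 63)/(-20985)) + b(-4, 208)) = (21538 + 24658)/((-11345/18287 + (-40*(-33) - 63)/(-20985)) - 137) = 46196/((-11345*1/18287 + (1320 - 63)*(-1/20985)) - 137) = 46196/((-11345/18287 + 1257*(-1/20985)) - 137) = 46196/((-11345/18287 - 419/6995) - 137) = 46196/(-87020528/127917565 - 137) = 46196/(-17611726933/127917565) = 46196*(-127917565/17611726933) = -5909279832740/17611726933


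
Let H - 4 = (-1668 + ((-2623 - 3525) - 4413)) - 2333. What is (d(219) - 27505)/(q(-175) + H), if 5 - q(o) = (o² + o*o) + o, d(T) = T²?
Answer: -5114/18907 ≈ -0.27048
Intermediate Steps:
q(o) = 5 - o - 2*o² (q(o) = 5 - ((o² + o*o) + o) = 5 - ((o² + o²) + o) = 5 - (2*o² + o) = 5 - (o + 2*o²) = 5 + (-o - 2*o²) = 5 - o - 2*o²)
H = -14558 (H = 4 + ((-1668 + ((-2623 - 3525) - 4413)) - 2333) = 4 + ((-1668 + (-6148 - 4413)) - 2333) = 4 + ((-1668 - 10561) - 2333) = 4 + (-12229 - 2333) = 4 - 14562 = -14558)
(d(219) - 27505)/(q(-175) + H) = (219² - 27505)/((5 - 1*(-175) - 2*(-175)²) - 14558) = (47961 - 27505)/((5 + 175 - 2*30625) - 14558) = 20456/((5 + 175 - 61250) - 14558) = 20456/(-61070 - 14558) = 20456/(-75628) = 20456*(-1/75628) = -5114/18907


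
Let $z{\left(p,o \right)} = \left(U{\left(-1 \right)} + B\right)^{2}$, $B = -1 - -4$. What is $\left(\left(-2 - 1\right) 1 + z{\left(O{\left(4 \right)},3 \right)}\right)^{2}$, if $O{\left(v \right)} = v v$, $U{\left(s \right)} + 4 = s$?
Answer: $1$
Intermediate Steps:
$U{\left(s \right)} = -4 + s$
$O{\left(v \right)} = v^{2}$
$B = 3$ ($B = -1 + 4 = 3$)
$z{\left(p,o \right)} = 4$ ($z{\left(p,o \right)} = \left(\left(-4 - 1\right) + 3\right)^{2} = \left(-5 + 3\right)^{2} = \left(-2\right)^{2} = 4$)
$\left(\left(-2 - 1\right) 1 + z{\left(O{\left(4 \right)},3 \right)}\right)^{2} = \left(\left(-2 - 1\right) 1 + 4\right)^{2} = \left(\left(-3\right) 1 + 4\right)^{2} = \left(-3 + 4\right)^{2} = 1^{2} = 1$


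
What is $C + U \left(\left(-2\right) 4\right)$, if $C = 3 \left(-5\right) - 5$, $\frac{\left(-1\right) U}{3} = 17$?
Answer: $388$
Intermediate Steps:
$U = -51$ ($U = \left(-3\right) 17 = -51$)
$C = -20$ ($C = -15 - 5 = -20$)
$C + U \left(\left(-2\right) 4\right) = -20 - 51 \left(\left(-2\right) 4\right) = -20 - -408 = -20 + 408 = 388$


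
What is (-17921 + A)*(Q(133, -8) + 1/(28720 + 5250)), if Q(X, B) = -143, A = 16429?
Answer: 3623850914/16985 ≈ 2.1336e+5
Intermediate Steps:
(-17921 + A)*(Q(133, -8) + 1/(28720 + 5250)) = (-17921 + 16429)*(-143 + 1/(28720 + 5250)) = -1492*(-143 + 1/33970) = -1492*(-4857709/33970) = 3623850914/16985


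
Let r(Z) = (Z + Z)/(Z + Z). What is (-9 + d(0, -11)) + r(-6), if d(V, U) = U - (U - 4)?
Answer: -4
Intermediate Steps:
d(V, U) = 4 (d(V, U) = U - (-4 + U) = U + (4 - U) = 4)
r(Z) = 1 (r(Z) = (2*Z)/((2*Z)) = (2*Z)*(1/(2*Z)) = 1)
(-9 + d(0, -11)) + r(-6) = (-9 + 4) + 1 = -5 + 1 = -4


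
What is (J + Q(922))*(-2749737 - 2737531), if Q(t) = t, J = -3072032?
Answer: 16852003627480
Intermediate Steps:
(J + Q(922))*(-2749737 - 2737531) = (-3072032 + 922)*(-2749737 - 2737531) = -3071110*(-5487268) = 16852003627480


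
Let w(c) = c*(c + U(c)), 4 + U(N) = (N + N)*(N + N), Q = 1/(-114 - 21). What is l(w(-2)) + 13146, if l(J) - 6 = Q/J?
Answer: 35510401/2700 ≈ 13152.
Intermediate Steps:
Q = -1/135 (Q = 1/(-135) = -1/135 ≈ -0.0074074)
U(N) = -4 + 4*N**2 (U(N) = -4 + (N + N)*(N + N) = -4 + (2*N)*(2*N) = -4 + 4*N**2)
w(c) = c*(-4 + c + 4*c**2) (w(c) = c*(c + (-4 + 4*c**2)) = c*(-4 + c + 4*c**2))
l(J) = 6 - 1/(135*J)
l(w(-2)) + 13146 = (6 - (-1/(2*(-4 - 2 + 4*(-2)**2)))/135) + 13146 = (6 - (-1/(2*(-4 - 2 + 4*4)))/135) + 13146 = (6 - (-1/(2*(-4 - 2 + 16)))/135) + 13146 = (6 - 1/(135*((-2*10)))) + 13146 = (6 - 1/135/(-20)) + 13146 = (6 - 1/135*(-1/20)) + 13146 = (6 + 1/2700) + 13146 = 16201/2700 + 13146 = 35510401/2700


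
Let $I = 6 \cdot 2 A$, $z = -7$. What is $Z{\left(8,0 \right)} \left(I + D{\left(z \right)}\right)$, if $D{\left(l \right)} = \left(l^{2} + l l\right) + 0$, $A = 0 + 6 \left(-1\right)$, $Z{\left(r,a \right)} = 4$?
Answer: $104$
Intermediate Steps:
$A = -6$ ($A = 0 - 6 = -6$)
$D{\left(l \right)} = 2 l^{2}$ ($D{\left(l \right)} = \left(l^{2} + l^{2}\right) + 0 = 2 l^{2} + 0 = 2 l^{2}$)
$I = -72$ ($I = 6 \cdot 2 \left(-6\right) = 12 \left(-6\right) = -72$)
$Z{\left(8,0 \right)} \left(I + D{\left(z \right)}\right) = 4 \left(-72 + 2 \left(-7\right)^{2}\right) = 4 \left(-72 + 2 \cdot 49\right) = 4 \left(-72 + 98\right) = 4 \cdot 26 = 104$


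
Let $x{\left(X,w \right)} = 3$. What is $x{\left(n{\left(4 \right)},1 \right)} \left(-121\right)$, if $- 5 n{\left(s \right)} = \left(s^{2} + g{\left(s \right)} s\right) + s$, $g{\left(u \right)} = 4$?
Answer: $-363$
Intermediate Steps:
$n{\left(s \right)} = - s - \frac{s^{2}}{5}$ ($n{\left(s \right)} = - \frac{\left(s^{2} + 4 s\right) + s}{5} = - \frac{s^{2} + 5 s}{5} = - s - \frac{s^{2}}{5}$)
$x{\left(n{\left(4 \right)},1 \right)} \left(-121\right) = 3 \left(-121\right) = -363$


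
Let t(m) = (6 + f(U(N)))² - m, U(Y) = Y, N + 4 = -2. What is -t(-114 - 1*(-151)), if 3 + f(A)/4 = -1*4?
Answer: -447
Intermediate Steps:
N = -6 (N = -4 - 2 = -6)
f(A) = -28 (f(A) = -12 + 4*(-1*4) = -12 + 4*(-4) = -12 - 16 = -28)
t(m) = 484 - m (t(m) = (6 - 28)² - m = (-22)² - m = 484 - m)
-t(-114 - 1*(-151)) = -(484 - (-114 - 1*(-151))) = -(484 - (-114 + 151)) = -(484 - 1*37) = -(484 - 37) = -1*447 = -447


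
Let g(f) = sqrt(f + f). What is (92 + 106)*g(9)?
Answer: 594*sqrt(2) ≈ 840.04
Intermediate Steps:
g(f) = sqrt(2)*sqrt(f) (g(f) = sqrt(2*f) = sqrt(2)*sqrt(f))
(92 + 106)*g(9) = (92 + 106)*(sqrt(2)*sqrt(9)) = 198*(sqrt(2)*3) = 198*(3*sqrt(2)) = 594*sqrt(2)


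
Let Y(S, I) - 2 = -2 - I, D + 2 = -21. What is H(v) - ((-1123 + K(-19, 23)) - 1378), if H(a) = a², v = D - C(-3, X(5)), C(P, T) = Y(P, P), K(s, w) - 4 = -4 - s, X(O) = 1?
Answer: 3158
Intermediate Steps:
D = -23 (D = -2 - 21 = -23)
K(s, w) = -s (K(s, w) = 4 + (-4 - s) = -s)
Y(S, I) = -I (Y(S, I) = 2 + (-2 - I) = -I)
C(P, T) = -P
v = -26 (v = -23 - (-1)*(-3) = -23 - 1*3 = -23 - 3 = -26)
H(v) - ((-1123 + K(-19, 23)) - 1378) = (-26)² - ((-1123 - 1*(-19)) - 1378) = 676 - ((-1123 + 19) - 1378) = 676 - (-1104 - 1378) = 676 - 1*(-2482) = 676 + 2482 = 3158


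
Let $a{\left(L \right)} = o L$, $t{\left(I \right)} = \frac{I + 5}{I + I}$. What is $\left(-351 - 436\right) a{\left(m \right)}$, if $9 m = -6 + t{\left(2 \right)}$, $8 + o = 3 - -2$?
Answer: $- \frac{13379}{12} \approx -1114.9$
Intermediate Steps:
$o = -3$ ($o = -8 + \left(3 - -2\right) = -8 + \left(3 + 2\right) = -8 + 5 = -3$)
$t{\left(I \right)} = \frac{5 + I}{2 I}$
$m = - \frac{17}{36}$ ($m = \frac{-6 + \frac{5 + 2}{2 \cdot 2}}{9} = \frac{-6 + \frac{1}{2} \cdot \frac{1}{2} \cdot 7}{9} = \frac{-6 + \frac{7}{4}}{9} = \frac{1}{9} \left(- \frac{17}{4}\right) = - \frac{17}{36} \approx -0.47222$)
$a{\left(L \right)} = - 3 L$
$\left(-351 - 436\right) a{\left(m \right)} = \left(-351 - 436\right) \left(\left(-3\right) \left(- \frac{17}{36}\right)\right) = \left(-787\right) \frac{17}{12} = - \frac{13379}{12}$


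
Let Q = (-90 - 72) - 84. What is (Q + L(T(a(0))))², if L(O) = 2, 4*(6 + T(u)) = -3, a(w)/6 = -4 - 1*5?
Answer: 59536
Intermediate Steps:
a(w) = -54 (a(w) = 6*(-4 - 1*5) = 6*(-4 - 5) = 6*(-9) = -54)
T(u) = -27/4 (T(u) = -6 + (¼)*(-3) = -6 - ¾ = -27/4)
Q = -246 (Q = -162 - 84 = -246)
(Q + L(T(a(0))))² = (-246 + 2)² = (-244)² = 59536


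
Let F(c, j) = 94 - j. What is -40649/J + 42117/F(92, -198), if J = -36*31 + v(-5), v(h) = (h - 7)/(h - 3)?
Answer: 117617809/650868 ≈ 180.71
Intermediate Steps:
v(h) = (-7 + h)/(-3 + h)
J = -2229/2 (J = -36*31 + (-7 - 5)/(-3 - 5) = -1116 - 12/(-8) = -1116 - 1/8*(-12) = -1116 + 3/2 = -2229/2 ≈ -1114.5)
-40649/J + 42117/F(92, -198) = -40649/(-2229/2) + 42117/(94 - 1*(-198)) = -40649*(-2/2229) + 42117/(94 + 198) = 81298/2229 + 42117/292 = 117617809/650868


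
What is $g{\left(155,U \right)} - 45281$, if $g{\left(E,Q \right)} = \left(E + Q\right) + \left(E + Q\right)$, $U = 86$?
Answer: $-44799$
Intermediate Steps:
$g{\left(E,Q \right)} = 2 E + 2 Q$
$g{\left(155,U \right)} - 45281 = \left(2 \cdot 155 + 2 \cdot 86\right) - 45281 = \left(310 + 172\right) - 45281 = 482 - 45281 = -44799$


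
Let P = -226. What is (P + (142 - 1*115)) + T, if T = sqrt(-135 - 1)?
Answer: -199 + 2*I*sqrt(34) ≈ -199.0 + 11.662*I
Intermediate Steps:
T = 2*I*sqrt(34) (T = sqrt(-136) = 2*I*sqrt(34) ≈ 11.662*I)
(P + (142 - 1*115)) + T = (-226 + (142 - 1*115)) + 2*I*sqrt(34) = (-226 + (142 - 115)) + 2*I*sqrt(34) = (-226 + 27) + 2*I*sqrt(34) = -199 + 2*I*sqrt(34)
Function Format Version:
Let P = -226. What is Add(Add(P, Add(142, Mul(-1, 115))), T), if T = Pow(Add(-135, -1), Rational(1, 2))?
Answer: Add(-199, Mul(2, I, Pow(34, Rational(1, 2)))) ≈ Add(-199.00, Mul(11.662, I))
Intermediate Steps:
T = Mul(2, I, Pow(34, Rational(1, 2))) (T = Pow(-136, Rational(1, 2)) = Mul(2, I, Pow(34, Rational(1, 2))) ≈ Mul(11.662, I))
Add(Add(P, Add(142, Mul(-1, 115))), T) = Add(Add(-226, Add(142, Mul(-1, 115))), Mul(2, I, Pow(34, Rational(1, 2)))) = Add(Add(-226, Add(142, -115)), Mul(2, I, Pow(34, Rational(1, 2)))) = Add(Add(-226, 27), Mul(2, I, Pow(34, Rational(1, 2)))) = Add(-199, Mul(2, I, Pow(34, Rational(1, 2))))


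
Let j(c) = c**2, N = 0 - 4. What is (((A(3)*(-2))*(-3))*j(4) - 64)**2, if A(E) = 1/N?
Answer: 7744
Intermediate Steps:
N = -4
A(E) = -1/4 (A(E) = 1/(-4) = -1/4)
(((A(3)*(-2))*(-3))*j(4) - 64)**2 = ((-1/4*(-2)*(-3))*4**2 - 64)**2 = (((1/2)*(-3))*16 - 64)**2 = (-3/2*16 - 64)**2 = (-24 - 64)**2 = (-88)**2 = 7744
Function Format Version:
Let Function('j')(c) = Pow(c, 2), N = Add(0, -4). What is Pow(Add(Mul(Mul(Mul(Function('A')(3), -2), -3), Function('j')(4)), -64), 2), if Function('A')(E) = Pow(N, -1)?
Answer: 7744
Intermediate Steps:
N = -4
Function('A')(E) = Rational(-1, 4) (Function('A')(E) = Pow(-4, -1) = Rational(-1, 4))
Pow(Add(Mul(Mul(Mul(Function('A')(3), -2), -3), Function('j')(4)), -64), 2) = Pow(Add(Mul(Mul(Mul(Rational(-1, 4), -2), -3), Pow(4, 2)), -64), 2) = Pow(Add(Mul(Mul(Rational(1, 2), -3), 16), -64), 2) = Pow(Add(Mul(Rational(-3, 2), 16), -64), 2) = Pow(Add(-24, -64), 2) = Pow(-88, 2) = 7744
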